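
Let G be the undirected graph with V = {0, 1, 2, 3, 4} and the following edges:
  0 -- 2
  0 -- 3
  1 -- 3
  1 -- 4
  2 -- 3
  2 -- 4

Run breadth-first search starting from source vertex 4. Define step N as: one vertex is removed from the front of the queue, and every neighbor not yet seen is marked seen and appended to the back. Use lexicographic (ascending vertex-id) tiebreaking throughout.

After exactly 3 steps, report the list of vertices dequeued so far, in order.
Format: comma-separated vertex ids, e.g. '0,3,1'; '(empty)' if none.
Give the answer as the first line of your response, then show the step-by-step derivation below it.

4,1,2

step 1: dequeue 4; queue=[1,2]; order=4
step 2: dequeue 1; queue=[2,3]; order=4,1
step 3: dequeue 2; queue=[3,0]; order=4,1,2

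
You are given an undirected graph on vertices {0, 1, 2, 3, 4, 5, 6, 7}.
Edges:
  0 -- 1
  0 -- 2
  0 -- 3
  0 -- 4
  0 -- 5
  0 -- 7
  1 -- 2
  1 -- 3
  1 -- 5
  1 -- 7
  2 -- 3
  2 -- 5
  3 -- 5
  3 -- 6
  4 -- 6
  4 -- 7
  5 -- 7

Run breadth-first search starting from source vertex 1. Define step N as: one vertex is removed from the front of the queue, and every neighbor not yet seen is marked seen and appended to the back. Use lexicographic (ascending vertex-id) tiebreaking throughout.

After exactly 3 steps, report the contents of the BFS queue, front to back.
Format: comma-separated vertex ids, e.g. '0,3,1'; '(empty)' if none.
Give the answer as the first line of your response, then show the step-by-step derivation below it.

3,5,7,4

step 1: dequeue 1; queue=[0,2,3,5,7]; order=1
step 2: dequeue 0; queue=[2,3,5,7,4]; order=1,0
step 3: dequeue 2; queue=[3,5,7,4]; order=1,0,2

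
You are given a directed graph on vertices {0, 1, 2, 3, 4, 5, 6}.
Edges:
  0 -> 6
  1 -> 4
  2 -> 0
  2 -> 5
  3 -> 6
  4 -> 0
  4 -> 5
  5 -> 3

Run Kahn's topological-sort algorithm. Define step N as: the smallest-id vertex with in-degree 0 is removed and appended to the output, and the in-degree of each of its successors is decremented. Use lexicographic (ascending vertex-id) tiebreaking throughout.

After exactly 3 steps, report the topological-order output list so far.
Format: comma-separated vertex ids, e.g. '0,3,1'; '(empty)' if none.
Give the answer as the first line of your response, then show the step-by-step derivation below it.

1,2,4

step 1: output 1; order=[1]; indeg=(2,0,0,1,0,2,2)
step 2: output 2; order=[1,2]; indeg=(1,0,0,1,0,1,2)
step 3: output 4; order=[1,2,4]; indeg=(0,0,0,1,0,0,2)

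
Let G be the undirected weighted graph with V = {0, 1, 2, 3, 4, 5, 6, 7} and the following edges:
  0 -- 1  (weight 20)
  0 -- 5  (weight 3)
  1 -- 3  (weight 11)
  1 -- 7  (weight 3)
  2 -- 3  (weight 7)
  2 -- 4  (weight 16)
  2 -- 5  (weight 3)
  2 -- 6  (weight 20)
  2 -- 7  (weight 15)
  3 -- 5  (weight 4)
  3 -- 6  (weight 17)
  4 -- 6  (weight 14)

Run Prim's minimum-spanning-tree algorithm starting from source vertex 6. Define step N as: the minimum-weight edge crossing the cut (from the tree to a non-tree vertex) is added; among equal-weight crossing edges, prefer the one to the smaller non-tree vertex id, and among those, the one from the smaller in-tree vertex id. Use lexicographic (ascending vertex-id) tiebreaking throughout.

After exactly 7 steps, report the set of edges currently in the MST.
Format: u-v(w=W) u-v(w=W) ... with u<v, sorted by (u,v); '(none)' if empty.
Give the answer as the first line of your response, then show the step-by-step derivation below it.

0-5(w=3) 1-3(w=11) 1-7(w=3) 2-4(w=16) 2-5(w=3) 3-5(w=4) 4-6(w=14)

step 1: add edge 4-6 (w=14); MST = {4-6(w=14)}
step 2: add edge 2-4 (w=16); MST = {2-4(w=16) 4-6(w=14)}
step 3: add edge 2-5 (w=3); MST = {2-4(w=16) 2-5(w=3) 4-6(w=14)}
step 4: add edge 0-5 (w=3); MST = {0-5(w=3) 2-4(w=16) 2-5(w=3) 4-6(w=14)}
step 5: add edge 3-5 (w=4); MST = {0-5(w=3) 2-4(w=16) 2-5(w=3) 3-5(w=4) 4-6(w=14)}
step 6: add edge 1-3 (w=11); MST = {0-5(w=3) 1-3(w=11) 2-4(w=16) 2-5(w=3) 3-5(w=4) 4-6(w=14)}
step 7: add edge 1-7 (w=3); MST = {0-5(w=3) 1-3(w=11) 1-7(w=3) 2-4(w=16) 2-5(w=3) 3-5(w=4) 4-6(w=14)}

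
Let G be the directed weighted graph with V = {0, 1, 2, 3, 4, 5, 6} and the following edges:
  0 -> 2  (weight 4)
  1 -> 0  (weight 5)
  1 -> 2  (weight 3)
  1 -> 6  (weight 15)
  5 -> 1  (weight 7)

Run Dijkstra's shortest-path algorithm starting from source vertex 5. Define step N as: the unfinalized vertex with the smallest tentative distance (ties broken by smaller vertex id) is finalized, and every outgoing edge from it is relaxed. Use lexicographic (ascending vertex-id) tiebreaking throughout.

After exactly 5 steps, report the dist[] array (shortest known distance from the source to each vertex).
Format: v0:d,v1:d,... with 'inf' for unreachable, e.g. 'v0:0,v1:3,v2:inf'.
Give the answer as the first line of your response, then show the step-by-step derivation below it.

v0:12,v1:7,v2:10,v3:inf,v4:inf,v5:0,v6:22

step 1: dist = v0:inf,v1:7,v2:inf,v3:inf,v4:inf,v5:0,v6:inf
step 2: dist = v0:12,v1:7,v2:10,v3:inf,v4:inf,v5:0,v6:22
step 3: dist = v0:12,v1:7,v2:10,v3:inf,v4:inf,v5:0,v6:22
step 4: dist = v0:12,v1:7,v2:10,v3:inf,v4:inf,v5:0,v6:22
step 5: dist = v0:12,v1:7,v2:10,v3:inf,v4:inf,v5:0,v6:22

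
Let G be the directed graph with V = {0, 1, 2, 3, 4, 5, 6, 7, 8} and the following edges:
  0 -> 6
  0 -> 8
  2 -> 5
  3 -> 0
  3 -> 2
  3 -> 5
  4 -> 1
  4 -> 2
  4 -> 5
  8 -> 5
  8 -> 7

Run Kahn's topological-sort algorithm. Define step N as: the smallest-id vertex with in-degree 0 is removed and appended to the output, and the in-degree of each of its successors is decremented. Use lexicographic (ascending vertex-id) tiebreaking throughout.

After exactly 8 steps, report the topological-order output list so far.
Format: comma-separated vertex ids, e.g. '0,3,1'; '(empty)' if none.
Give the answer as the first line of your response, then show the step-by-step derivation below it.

3,0,4,1,2,6,8,5

step 1: output 3; order=[3]; indeg=(0,1,1,0,0,3,1,1,1)
step 2: output 0; order=[3,0]; indeg=(0,1,1,0,0,3,0,1,0)
step 3: output 4; order=[3,0,4]; indeg=(0,0,0,0,0,2,0,1,0)
step 4: output 1; order=[3,0,4,1]; indeg=(0,0,0,0,0,2,0,1,0)
step 5: output 2; order=[3,0,4,1,2]; indeg=(0,0,0,0,0,1,0,1,0)
step 6: output 6; order=[3,0,4,1,2,6]; indeg=(0,0,0,0,0,1,0,1,0)
step 7: output 8; order=[3,0,4,1,2,6,8]; indeg=(0,0,0,0,0,0,0,0,0)
step 8: output 5; order=[3,0,4,1,2,6,8,5]; indeg=(0,0,0,0,0,0,0,0,0)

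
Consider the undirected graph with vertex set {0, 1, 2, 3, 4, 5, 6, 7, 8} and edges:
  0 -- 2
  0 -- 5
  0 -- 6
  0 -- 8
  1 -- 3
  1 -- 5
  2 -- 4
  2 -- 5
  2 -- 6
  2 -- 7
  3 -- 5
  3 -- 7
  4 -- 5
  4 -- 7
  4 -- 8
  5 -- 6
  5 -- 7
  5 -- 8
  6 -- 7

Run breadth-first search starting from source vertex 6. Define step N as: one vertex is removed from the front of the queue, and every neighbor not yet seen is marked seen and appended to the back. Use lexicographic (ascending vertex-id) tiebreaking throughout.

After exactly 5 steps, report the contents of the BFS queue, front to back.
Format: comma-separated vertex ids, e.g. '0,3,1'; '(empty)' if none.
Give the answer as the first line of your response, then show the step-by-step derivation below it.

8,4,1,3

step 1: dequeue 6; queue=[0,2,5,7]; order=6
step 2: dequeue 0; queue=[2,5,7,8]; order=6,0
step 3: dequeue 2; queue=[5,7,8,4]; order=6,0,2
step 4: dequeue 5; queue=[7,8,4,1,3]; order=6,0,2,5
step 5: dequeue 7; queue=[8,4,1,3]; order=6,0,2,5,7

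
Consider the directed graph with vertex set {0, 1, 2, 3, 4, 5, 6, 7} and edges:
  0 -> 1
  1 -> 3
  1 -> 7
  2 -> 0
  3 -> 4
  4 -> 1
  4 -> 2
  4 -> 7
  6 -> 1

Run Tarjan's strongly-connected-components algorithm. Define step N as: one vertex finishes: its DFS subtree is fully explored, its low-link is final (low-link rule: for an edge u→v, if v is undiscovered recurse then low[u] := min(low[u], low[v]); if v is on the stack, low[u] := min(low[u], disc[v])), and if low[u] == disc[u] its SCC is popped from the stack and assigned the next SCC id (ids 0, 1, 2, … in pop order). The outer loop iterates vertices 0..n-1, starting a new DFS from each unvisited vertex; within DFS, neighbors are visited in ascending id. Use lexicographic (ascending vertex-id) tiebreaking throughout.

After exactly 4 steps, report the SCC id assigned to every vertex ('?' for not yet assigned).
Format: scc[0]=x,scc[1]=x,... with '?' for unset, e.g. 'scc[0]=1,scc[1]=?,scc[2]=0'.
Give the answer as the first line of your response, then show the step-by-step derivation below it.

scc[0]=?,scc[1]=?,scc[2]=?,scc[3]=?,scc[4]=?,scc[5]=?,scc[6]=?,scc[7]=0

step 1: low=(low[0]=0,low[1]=1,low[2]=0,low[3]=2,low[4]=1,low[5]=?,low[6]=?,low[7]=?); scc=(scc[0]=?,scc[1]=?,scc[2]=?,scc[3]=?,scc[4]=?,scc[5]=?,scc[6]=?,scc[7]=?)
step 2: low=(low[0]=0,low[1]=1,low[2]=0,low[3]=2,low[4]=0,low[5]=?,low[6]=?,low[7]=5); scc=(scc[0]=?,scc[1]=?,scc[2]=?,scc[3]=?,scc[4]=?,scc[5]=?,scc[6]=?,scc[7]=0)
step 3: low=(low[0]=0,low[1]=1,low[2]=0,low[3]=2,low[4]=0,low[5]=?,low[6]=?,low[7]=5); scc=(scc[0]=?,scc[1]=?,scc[2]=?,scc[3]=?,scc[4]=?,scc[5]=?,scc[6]=?,scc[7]=0)
step 4: low=(low[0]=0,low[1]=1,low[2]=0,low[3]=0,low[4]=0,low[5]=?,low[6]=?,low[7]=5); scc=(scc[0]=?,scc[1]=?,scc[2]=?,scc[3]=?,scc[4]=?,scc[5]=?,scc[6]=?,scc[7]=0)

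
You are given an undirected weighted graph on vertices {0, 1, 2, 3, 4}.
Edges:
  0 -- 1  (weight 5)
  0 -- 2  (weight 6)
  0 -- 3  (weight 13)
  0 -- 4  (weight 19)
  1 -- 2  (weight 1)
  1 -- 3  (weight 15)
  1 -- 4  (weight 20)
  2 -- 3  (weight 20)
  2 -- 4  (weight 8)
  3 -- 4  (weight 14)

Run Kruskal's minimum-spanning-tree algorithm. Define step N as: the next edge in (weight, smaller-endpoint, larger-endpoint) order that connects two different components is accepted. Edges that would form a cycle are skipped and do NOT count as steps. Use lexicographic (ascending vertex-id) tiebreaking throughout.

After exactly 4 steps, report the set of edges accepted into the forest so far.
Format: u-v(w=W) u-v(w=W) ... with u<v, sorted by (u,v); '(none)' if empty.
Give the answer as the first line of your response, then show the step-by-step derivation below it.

0-1(w=5) 0-3(w=13) 1-2(w=1) 2-4(w=8)

step 1: add edge 1-2 (w=1); MST = {1-2(w=1)}
step 2: add edge 0-1 (w=5); MST = {0-1(w=5) 1-2(w=1)}
step 3: add edge 2-4 (w=8); MST = {0-1(w=5) 1-2(w=1) 2-4(w=8)}
step 4: add edge 0-3 (w=13); MST = {0-1(w=5) 0-3(w=13) 1-2(w=1) 2-4(w=8)}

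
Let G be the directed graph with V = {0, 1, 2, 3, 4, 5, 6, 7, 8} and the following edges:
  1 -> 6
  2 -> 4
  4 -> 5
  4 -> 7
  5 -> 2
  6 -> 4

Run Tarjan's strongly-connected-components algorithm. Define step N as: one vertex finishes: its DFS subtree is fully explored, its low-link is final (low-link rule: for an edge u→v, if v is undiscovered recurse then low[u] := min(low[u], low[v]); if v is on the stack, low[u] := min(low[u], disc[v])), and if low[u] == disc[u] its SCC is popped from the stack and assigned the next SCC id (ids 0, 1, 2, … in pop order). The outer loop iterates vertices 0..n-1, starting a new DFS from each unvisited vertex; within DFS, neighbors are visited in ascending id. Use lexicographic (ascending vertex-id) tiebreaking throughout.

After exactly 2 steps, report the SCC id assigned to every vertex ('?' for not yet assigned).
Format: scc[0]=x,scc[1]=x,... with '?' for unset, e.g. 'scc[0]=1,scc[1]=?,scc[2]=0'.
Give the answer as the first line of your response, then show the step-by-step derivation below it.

scc[0]=0,scc[1]=?,scc[2]=?,scc[3]=?,scc[4]=?,scc[5]=?,scc[6]=?,scc[7]=?,scc[8]=?

step 1: low=(low[0]=0,low[1]=?,low[2]=?,low[3]=?,low[4]=?,low[5]=?,low[6]=?,low[7]=?,low[8]=?); scc=(scc[0]=0,scc[1]=?,scc[2]=?,scc[3]=?,scc[4]=?,scc[5]=?,scc[6]=?,scc[7]=?,scc[8]=?)
step 2: low=(low[0]=0,low[1]=1,low[2]=3,low[3]=?,low[4]=3,low[5]=4,low[6]=2,low[7]=?,low[8]=?); scc=(scc[0]=0,scc[1]=?,scc[2]=?,scc[3]=?,scc[4]=?,scc[5]=?,scc[6]=?,scc[7]=?,scc[8]=?)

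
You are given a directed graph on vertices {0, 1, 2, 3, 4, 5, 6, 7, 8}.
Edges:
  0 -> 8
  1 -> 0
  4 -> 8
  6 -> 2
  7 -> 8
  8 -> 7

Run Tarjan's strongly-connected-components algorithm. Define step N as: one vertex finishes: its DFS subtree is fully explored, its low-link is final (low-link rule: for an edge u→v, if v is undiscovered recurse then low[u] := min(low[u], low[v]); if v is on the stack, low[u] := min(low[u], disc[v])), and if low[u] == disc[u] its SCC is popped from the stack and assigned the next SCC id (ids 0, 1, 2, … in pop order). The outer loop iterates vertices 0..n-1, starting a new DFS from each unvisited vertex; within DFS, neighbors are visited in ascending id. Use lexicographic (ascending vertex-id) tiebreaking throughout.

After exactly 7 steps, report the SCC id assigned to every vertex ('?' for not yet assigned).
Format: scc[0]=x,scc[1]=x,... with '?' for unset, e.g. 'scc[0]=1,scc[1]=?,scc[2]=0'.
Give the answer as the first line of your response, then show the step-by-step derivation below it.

scc[0]=1,scc[1]=2,scc[2]=3,scc[3]=4,scc[4]=5,scc[5]=?,scc[6]=?,scc[7]=0,scc[8]=0

step 1: low=(low[0]=0,low[1]=?,low[2]=?,low[3]=?,low[4]=?,low[5]=?,low[6]=?,low[7]=1,low[8]=1); scc=(scc[0]=?,scc[1]=?,scc[2]=?,scc[3]=?,scc[4]=?,scc[5]=?,scc[6]=?,scc[7]=?,scc[8]=?)
step 2: low=(low[0]=0,low[1]=?,low[2]=?,low[3]=?,low[4]=?,low[5]=?,low[6]=?,low[7]=1,low[8]=1); scc=(scc[0]=?,scc[1]=?,scc[2]=?,scc[3]=?,scc[4]=?,scc[5]=?,scc[6]=?,scc[7]=0,scc[8]=0)
step 3: low=(low[0]=0,low[1]=?,low[2]=?,low[3]=?,low[4]=?,low[5]=?,low[6]=?,low[7]=1,low[8]=1); scc=(scc[0]=1,scc[1]=?,scc[2]=?,scc[3]=?,scc[4]=?,scc[5]=?,scc[6]=?,scc[7]=0,scc[8]=0)
step 4: low=(low[0]=0,low[1]=3,low[2]=?,low[3]=?,low[4]=?,low[5]=?,low[6]=?,low[7]=1,low[8]=1); scc=(scc[0]=1,scc[1]=2,scc[2]=?,scc[3]=?,scc[4]=?,scc[5]=?,scc[6]=?,scc[7]=0,scc[8]=0)
step 5: low=(low[0]=0,low[1]=3,low[2]=4,low[3]=?,low[4]=?,low[5]=?,low[6]=?,low[7]=1,low[8]=1); scc=(scc[0]=1,scc[1]=2,scc[2]=3,scc[3]=?,scc[4]=?,scc[5]=?,scc[6]=?,scc[7]=0,scc[8]=0)
step 6: low=(low[0]=0,low[1]=3,low[2]=4,low[3]=5,low[4]=?,low[5]=?,low[6]=?,low[7]=1,low[8]=1); scc=(scc[0]=1,scc[1]=2,scc[2]=3,scc[3]=4,scc[4]=?,scc[5]=?,scc[6]=?,scc[7]=0,scc[8]=0)
step 7: low=(low[0]=0,low[1]=3,low[2]=4,low[3]=5,low[4]=6,low[5]=?,low[6]=?,low[7]=1,low[8]=1); scc=(scc[0]=1,scc[1]=2,scc[2]=3,scc[3]=4,scc[4]=5,scc[5]=?,scc[6]=?,scc[7]=0,scc[8]=0)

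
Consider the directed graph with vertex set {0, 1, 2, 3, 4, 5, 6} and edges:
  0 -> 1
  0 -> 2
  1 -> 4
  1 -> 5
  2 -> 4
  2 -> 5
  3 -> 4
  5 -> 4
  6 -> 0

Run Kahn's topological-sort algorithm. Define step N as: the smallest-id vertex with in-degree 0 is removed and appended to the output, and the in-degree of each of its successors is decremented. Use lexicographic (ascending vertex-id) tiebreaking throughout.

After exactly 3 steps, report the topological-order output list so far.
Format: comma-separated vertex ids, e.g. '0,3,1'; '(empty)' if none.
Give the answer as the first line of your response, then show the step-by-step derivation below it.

3,6,0

step 1: output 3; order=[3]; indeg=(1,1,1,0,3,2,0)
step 2: output 6; order=[3,6]; indeg=(0,1,1,0,3,2,0)
step 3: output 0; order=[3,6,0]; indeg=(0,0,0,0,3,2,0)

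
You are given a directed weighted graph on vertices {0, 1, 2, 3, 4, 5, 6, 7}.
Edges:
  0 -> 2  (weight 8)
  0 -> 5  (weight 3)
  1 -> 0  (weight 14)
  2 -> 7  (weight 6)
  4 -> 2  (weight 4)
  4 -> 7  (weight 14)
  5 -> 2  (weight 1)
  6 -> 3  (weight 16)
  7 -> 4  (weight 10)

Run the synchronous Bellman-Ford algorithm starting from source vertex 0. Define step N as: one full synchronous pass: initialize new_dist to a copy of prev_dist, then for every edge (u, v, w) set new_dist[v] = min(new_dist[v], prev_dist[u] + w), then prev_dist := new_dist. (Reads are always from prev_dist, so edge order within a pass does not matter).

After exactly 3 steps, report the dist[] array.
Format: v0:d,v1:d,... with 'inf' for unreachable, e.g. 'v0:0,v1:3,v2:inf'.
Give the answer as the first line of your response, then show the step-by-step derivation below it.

v0:0,v1:inf,v2:4,v3:inf,v4:24,v5:3,v6:inf,v7:10

step 1: dist = v0:0,v1:inf,v2:8,v3:inf,v4:inf,v5:3,v6:inf,v7:inf
step 2: dist = v0:0,v1:inf,v2:4,v3:inf,v4:inf,v5:3,v6:inf,v7:14
step 3: dist = v0:0,v1:inf,v2:4,v3:inf,v4:24,v5:3,v6:inf,v7:10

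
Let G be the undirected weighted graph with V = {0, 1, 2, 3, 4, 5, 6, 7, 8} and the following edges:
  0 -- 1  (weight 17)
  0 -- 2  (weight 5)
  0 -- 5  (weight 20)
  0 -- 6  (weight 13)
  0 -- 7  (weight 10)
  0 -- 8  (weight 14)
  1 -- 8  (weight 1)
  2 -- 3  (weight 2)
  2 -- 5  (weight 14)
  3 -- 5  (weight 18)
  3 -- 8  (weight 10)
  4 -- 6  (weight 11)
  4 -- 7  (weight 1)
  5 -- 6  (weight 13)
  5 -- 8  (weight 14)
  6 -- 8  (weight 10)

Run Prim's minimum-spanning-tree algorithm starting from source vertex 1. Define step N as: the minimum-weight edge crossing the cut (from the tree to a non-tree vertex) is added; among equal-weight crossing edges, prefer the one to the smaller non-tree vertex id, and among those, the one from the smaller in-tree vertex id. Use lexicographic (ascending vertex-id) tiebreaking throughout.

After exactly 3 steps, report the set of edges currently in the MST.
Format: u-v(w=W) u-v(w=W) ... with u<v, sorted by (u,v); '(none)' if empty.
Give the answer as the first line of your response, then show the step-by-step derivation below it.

1-8(w=1) 2-3(w=2) 3-8(w=10)

step 1: add edge 1-8 (w=1); MST = {1-8(w=1)}
step 2: add edge 3-8 (w=10); MST = {1-8(w=1) 3-8(w=10)}
step 3: add edge 2-3 (w=2); MST = {1-8(w=1) 2-3(w=2) 3-8(w=10)}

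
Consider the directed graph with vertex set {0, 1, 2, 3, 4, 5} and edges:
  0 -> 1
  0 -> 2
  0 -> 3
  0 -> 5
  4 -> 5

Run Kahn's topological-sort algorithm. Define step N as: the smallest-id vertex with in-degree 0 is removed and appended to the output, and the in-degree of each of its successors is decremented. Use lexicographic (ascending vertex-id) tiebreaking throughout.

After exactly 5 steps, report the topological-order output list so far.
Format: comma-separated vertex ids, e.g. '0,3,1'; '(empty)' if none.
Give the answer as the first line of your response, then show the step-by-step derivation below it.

0,1,2,3,4

step 1: output 0; order=[0]; indeg=(0,0,0,0,0,1)
step 2: output 1; order=[0,1]; indeg=(0,0,0,0,0,1)
step 3: output 2; order=[0,1,2]; indeg=(0,0,0,0,0,1)
step 4: output 3; order=[0,1,2,3]; indeg=(0,0,0,0,0,1)
step 5: output 4; order=[0,1,2,3,4]; indeg=(0,0,0,0,0,0)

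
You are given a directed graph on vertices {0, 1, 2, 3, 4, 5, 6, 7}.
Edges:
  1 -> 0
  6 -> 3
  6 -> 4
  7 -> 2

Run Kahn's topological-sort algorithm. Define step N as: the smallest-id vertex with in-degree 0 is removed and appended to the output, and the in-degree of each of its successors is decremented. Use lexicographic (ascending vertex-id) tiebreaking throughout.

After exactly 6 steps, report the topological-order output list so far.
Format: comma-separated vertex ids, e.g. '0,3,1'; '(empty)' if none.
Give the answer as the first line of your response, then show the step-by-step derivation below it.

1,0,5,6,3,4

step 1: output 1; order=[1]; indeg=(0,0,1,1,1,0,0,0)
step 2: output 0; order=[1,0]; indeg=(0,0,1,1,1,0,0,0)
step 3: output 5; order=[1,0,5]; indeg=(0,0,1,1,1,0,0,0)
step 4: output 6; order=[1,0,5,6]; indeg=(0,0,1,0,0,0,0,0)
step 5: output 3; order=[1,0,5,6,3]; indeg=(0,0,1,0,0,0,0,0)
step 6: output 4; order=[1,0,5,6,3,4]; indeg=(0,0,1,0,0,0,0,0)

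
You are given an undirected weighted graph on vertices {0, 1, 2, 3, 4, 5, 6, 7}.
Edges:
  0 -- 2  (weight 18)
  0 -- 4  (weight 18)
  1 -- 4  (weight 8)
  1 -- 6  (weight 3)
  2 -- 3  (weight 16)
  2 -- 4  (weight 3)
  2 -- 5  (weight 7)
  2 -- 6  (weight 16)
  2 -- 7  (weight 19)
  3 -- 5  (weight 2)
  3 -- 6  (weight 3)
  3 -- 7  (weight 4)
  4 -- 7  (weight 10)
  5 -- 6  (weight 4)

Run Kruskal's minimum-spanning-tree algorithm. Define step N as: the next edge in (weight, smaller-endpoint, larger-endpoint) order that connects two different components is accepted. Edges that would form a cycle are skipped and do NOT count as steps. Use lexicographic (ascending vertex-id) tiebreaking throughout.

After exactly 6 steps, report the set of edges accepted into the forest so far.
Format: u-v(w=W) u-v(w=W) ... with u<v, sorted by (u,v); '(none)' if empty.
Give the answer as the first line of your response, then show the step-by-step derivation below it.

1-6(w=3) 2-4(w=3) 2-5(w=7) 3-5(w=2) 3-6(w=3) 3-7(w=4)

step 1: add edge 3-5 (w=2); MST = {3-5(w=2)}
step 2: add edge 1-6 (w=3); MST = {1-6(w=3) 3-5(w=2)}
step 3: add edge 2-4 (w=3); MST = {1-6(w=3) 2-4(w=3) 3-5(w=2)}
step 4: add edge 3-6 (w=3); MST = {1-6(w=3) 2-4(w=3) 3-5(w=2) 3-6(w=3)}
step 5: add edge 3-7 (w=4); MST = {1-6(w=3) 2-4(w=3) 3-5(w=2) 3-6(w=3) 3-7(w=4)}
step 6: add edge 2-5 (w=7); MST = {1-6(w=3) 2-4(w=3) 2-5(w=7) 3-5(w=2) 3-6(w=3) 3-7(w=4)}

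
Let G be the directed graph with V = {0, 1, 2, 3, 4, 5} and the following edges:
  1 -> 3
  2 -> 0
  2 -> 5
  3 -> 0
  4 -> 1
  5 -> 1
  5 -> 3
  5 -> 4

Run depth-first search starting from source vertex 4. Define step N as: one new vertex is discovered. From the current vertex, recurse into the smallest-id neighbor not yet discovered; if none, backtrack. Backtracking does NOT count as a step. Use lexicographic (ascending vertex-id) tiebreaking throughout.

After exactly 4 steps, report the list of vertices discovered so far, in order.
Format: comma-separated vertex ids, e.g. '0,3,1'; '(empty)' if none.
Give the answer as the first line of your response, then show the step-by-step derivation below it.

4,1,3,0

step 1: discover 4; path=4; order=4
step 2: discover 1; path=4>1; order=4,1
step 3: discover 3; path=4>1>3; order=4,1,3
step 4: discover 0; path=4>1>3>0; order=4,1,3,0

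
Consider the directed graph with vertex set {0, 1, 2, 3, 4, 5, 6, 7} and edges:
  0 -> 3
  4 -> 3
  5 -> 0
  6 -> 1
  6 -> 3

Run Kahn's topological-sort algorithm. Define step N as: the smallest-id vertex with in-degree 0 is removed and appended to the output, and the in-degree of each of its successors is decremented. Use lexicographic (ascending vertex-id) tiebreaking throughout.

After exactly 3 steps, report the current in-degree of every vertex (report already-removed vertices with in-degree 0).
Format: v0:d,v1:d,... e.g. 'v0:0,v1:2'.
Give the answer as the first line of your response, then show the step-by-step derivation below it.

v0:0,v1:1,v2:0,v3:2,v4:0,v5:0,v6:0,v7:0

step 1: output 2; order=[2]; indeg=(1,1,0,3,0,0,0,0)
step 2: output 4; order=[2,4]; indeg=(1,1,0,2,0,0,0,0)
step 3: output 5; order=[2,4,5]; indeg=(0,1,0,2,0,0,0,0)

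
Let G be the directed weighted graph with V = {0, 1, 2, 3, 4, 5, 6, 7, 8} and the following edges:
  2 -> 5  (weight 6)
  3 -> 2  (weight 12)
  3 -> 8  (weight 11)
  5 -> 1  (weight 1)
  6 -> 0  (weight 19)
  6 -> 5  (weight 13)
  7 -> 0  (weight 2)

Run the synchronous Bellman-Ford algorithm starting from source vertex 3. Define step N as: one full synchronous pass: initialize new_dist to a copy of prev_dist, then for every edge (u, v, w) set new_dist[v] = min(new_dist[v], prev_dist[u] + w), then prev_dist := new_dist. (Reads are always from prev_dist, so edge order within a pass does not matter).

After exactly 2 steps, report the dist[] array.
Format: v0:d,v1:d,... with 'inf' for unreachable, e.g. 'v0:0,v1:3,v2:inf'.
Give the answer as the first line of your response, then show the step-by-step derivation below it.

v0:inf,v1:inf,v2:12,v3:0,v4:inf,v5:18,v6:inf,v7:inf,v8:11

step 1: dist = v0:inf,v1:inf,v2:12,v3:0,v4:inf,v5:inf,v6:inf,v7:inf,v8:11
step 2: dist = v0:inf,v1:inf,v2:12,v3:0,v4:inf,v5:18,v6:inf,v7:inf,v8:11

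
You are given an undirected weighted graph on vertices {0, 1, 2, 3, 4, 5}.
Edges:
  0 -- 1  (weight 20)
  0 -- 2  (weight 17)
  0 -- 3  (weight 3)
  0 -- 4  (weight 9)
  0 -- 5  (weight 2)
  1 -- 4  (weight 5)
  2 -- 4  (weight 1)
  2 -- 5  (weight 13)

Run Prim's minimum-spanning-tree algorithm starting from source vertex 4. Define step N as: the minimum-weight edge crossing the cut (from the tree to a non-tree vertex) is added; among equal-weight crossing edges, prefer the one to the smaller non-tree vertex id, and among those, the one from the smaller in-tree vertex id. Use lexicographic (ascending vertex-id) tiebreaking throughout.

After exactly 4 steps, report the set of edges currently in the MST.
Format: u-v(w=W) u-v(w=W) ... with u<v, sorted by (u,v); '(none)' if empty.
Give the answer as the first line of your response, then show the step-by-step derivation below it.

0-4(w=9) 0-5(w=2) 1-4(w=5) 2-4(w=1)

step 1: add edge 2-4 (w=1); MST = {2-4(w=1)}
step 2: add edge 1-4 (w=5); MST = {1-4(w=5) 2-4(w=1)}
step 3: add edge 0-4 (w=9); MST = {0-4(w=9) 1-4(w=5) 2-4(w=1)}
step 4: add edge 0-5 (w=2); MST = {0-4(w=9) 0-5(w=2) 1-4(w=5) 2-4(w=1)}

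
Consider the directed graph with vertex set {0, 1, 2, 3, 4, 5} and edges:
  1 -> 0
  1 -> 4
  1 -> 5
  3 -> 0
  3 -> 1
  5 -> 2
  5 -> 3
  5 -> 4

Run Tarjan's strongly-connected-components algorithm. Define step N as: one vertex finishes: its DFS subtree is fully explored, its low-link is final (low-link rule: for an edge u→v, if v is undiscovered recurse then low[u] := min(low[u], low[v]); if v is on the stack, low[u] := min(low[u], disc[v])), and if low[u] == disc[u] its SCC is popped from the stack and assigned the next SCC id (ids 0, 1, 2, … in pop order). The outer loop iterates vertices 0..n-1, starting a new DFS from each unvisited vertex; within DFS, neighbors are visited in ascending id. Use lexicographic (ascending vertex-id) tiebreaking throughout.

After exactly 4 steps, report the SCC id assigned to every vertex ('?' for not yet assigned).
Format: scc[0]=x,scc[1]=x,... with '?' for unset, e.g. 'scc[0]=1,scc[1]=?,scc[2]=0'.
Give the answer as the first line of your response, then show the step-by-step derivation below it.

scc[0]=0,scc[1]=?,scc[2]=2,scc[3]=?,scc[4]=1,scc[5]=?

step 1: low=(low[0]=0,low[1]=?,low[2]=?,low[3]=?,low[4]=?,low[5]=?); scc=(scc[0]=0,scc[1]=?,scc[2]=?,scc[3]=?,scc[4]=?,scc[5]=?)
step 2: low=(low[0]=0,low[1]=1,low[2]=?,low[3]=?,low[4]=2,low[5]=?); scc=(scc[0]=0,scc[1]=?,scc[2]=?,scc[3]=?,scc[4]=1,scc[5]=?)
step 3: low=(low[0]=0,low[1]=1,low[2]=4,low[3]=?,low[4]=2,low[5]=3); scc=(scc[0]=0,scc[1]=?,scc[2]=2,scc[3]=?,scc[4]=1,scc[5]=?)
step 4: low=(low[0]=0,low[1]=1,low[2]=4,low[3]=1,low[4]=2,low[5]=3); scc=(scc[0]=0,scc[1]=?,scc[2]=2,scc[3]=?,scc[4]=1,scc[5]=?)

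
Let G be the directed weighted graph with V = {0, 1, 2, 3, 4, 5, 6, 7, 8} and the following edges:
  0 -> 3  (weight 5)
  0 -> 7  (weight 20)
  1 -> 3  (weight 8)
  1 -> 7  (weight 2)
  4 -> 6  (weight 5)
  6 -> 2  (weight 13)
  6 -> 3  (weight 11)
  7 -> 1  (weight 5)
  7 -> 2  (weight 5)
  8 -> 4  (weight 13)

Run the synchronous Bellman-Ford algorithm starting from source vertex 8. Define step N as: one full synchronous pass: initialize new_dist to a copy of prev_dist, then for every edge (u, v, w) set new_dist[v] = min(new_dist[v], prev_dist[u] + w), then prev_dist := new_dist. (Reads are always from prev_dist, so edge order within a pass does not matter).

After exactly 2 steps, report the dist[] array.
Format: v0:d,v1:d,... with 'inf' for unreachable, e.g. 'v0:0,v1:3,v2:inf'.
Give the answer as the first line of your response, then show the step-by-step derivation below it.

v0:inf,v1:inf,v2:inf,v3:inf,v4:13,v5:inf,v6:18,v7:inf,v8:0

step 1: dist = v0:inf,v1:inf,v2:inf,v3:inf,v4:13,v5:inf,v6:inf,v7:inf,v8:0
step 2: dist = v0:inf,v1:inf,v2:inf,v3:inf,v4:13,v5:inf,v6:18,v7:inf,v8:0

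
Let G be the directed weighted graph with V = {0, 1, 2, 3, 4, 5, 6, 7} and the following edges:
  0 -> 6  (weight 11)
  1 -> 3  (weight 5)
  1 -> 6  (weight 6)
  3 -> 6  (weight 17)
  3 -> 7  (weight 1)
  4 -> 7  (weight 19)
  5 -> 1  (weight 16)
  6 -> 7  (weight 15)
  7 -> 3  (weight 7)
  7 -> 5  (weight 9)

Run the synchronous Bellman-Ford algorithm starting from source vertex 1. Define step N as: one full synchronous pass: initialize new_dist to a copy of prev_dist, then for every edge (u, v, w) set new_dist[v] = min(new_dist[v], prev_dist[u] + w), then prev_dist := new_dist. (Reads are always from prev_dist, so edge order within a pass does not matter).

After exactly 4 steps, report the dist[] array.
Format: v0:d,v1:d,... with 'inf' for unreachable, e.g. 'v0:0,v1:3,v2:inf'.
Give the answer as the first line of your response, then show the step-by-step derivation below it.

v0:inf,v1:0,v2:inf,v3:5,v4:inf,v5:15,v6:6,v7:6

step 1: dist = v0:inf,v1:0,v2:inf,v3:5,v4:inf,v5:inf,v6:6,v7:inf
step 2: dist = v0:inf,v1:0,v2:inf,v3:5,v4:inf,v5:inf,v6:6,v7:6
step 3: dist = v0:inf,v1:0,v2:inf,v3:5,v4:inf,v5:15,v6:6,v7:6
step 4: dist = v0:inf,v1:0,v2:inf,v3:5,v4:inf,v5:15,v6:6,v7:6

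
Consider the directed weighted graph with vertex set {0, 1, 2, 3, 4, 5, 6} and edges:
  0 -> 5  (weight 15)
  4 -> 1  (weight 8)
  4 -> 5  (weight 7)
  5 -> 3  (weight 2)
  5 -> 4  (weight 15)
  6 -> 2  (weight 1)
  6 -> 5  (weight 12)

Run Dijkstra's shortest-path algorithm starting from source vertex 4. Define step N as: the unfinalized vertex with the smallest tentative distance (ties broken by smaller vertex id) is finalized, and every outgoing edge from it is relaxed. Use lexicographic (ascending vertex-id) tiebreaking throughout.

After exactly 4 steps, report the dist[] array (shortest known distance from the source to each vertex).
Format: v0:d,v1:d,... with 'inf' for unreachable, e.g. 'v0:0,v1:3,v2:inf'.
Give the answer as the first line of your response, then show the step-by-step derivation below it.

v0:inf,v1:8,v2:inf,v3:9,v4:0,v5:7,v6:inf

step 1: dist = v0:inf,v1:8,v2:inf,v3:inf,v4:0,v5:7,v6:inf
step 2: dist = v0:inf,v1:8,v2:inf,v3:9,v4:0,v5:7,v6:inf
step 3: dist = v0:inf,v1:8,v2:inf,v3:9,v4:0,v5:7,v6:inf
step 4: dist = v0:inf,v1:8,v2:inf,v3:9,v4:0,v5:7,v6:inf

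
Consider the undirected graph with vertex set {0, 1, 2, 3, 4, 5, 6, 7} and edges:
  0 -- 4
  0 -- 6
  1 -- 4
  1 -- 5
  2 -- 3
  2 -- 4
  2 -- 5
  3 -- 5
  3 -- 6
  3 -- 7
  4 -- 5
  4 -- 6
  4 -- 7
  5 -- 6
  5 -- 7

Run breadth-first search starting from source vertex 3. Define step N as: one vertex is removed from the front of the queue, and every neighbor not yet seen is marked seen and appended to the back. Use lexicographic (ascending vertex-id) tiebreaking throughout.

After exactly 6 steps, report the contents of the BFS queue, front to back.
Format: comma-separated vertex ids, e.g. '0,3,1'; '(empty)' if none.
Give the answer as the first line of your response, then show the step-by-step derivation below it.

1,0

step 1: dequeue 3; queue=[2,5,6,7]; order=3
step 2: dequeue 2; queue=[5,6,7,4]; order=3,2
step 3: dequeue 5; queue=[6,7,4,1]; order=3,2,5
step 4: dequeue 6; queue=[7,4,1,0]; order=3,2,5,6
step 5: dequeue 7; queue=[4,1,0]; order=3,2,5,6,7
step 6: dequeue 4; queue=[1,0]; order=3,2,5,6,7,4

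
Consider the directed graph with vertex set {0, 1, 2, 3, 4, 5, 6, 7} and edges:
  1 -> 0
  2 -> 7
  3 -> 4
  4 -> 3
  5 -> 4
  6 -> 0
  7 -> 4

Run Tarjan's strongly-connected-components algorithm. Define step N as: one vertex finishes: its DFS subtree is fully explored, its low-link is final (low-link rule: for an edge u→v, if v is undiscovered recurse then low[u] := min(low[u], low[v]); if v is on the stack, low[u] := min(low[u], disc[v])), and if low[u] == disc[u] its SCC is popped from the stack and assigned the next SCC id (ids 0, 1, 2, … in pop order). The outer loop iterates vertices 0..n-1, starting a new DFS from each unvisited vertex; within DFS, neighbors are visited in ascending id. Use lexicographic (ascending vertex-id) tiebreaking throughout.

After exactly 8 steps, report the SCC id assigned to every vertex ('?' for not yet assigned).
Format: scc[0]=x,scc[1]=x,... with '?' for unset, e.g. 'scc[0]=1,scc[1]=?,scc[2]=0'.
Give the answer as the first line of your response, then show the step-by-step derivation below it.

scc[0]=0,scc[1]=1,scc[2]=4,scc[3]=2,scc[4]=2,scc[5]=5,scc[6]=6,scc[7]=3

step 1: low=(low[0]=0,low[1]=?,low[2]=?,low[3]=?,low[4]=?,low[5]=?,low[6]=?,low[7]=?); scc=(scc[0]=0,scc[1]=?,scc[2]=?,scc[3]=?,scc[4]=?,scc[5]=?,scc[6]=?,scc[7]=?)
step 2: low=(low[0]=0,low[1]=1,low[2]=?,low[3]=?,low[4]=?,low[5]=?,low[6]=?,low[7]=?); scc=(scc[0]=0,scc[1]=1,scc[2]=?,scc[3]=?,scc[4]=?,scc[5]=?,scc[6]=?,scc[7]=?)
step 3: low=(low[0]=0,low[1]=1,low[2]=2,low[3]=4,low[4]=4,low[5]=?,low[6]=?,low[7]=3); scc=(scc[0]=0,scc[1]=1,scc[2]=?,scc[3]=?,scc[4]=?,scc[5]=?,scc[6]=?,scc[7]=?)
step 4: low=(low[0]=0,low[1]=1,low[2]=2,low[3]=4,low[4]=4,low[5]=?,low[6]=?,low[7]=3); scc=(scc[0]=0,scc[1]=1,scc[2]=?,scc[3]=2,scc[4]=2,scc[5]=?,scc[6]=?,scc[7]=?)
step 5: low=(low[0]=0,low[1]=1,low[2]=2,low[3]=4,low[4]=4,low[5]=?,low[6]=?,low[7]=3); scc=(scc[0]=0,scc[1]=1,scc[2]=?,scc[3]=2,scc[4]=2,scc[5]=?,scc[6]=?,scc[7]=3)
step 6: low=(low[0]=0,low[1]=1,low[2]=2,low[3]=4,low[4]=4,low[5]=?,low[6]=?,low[7]=3); scc=(scc[0]=0,scc[1]=1,scc[2]=4,scc[3]=2,scc[4]=2,scc[5]=?,scc[6]=?,scc[7]=3)
step 7: low=(low[0]=0,low[1]=1,low[2]=2,low[3]=4,low[4]=4,low[5]=6,low[6]=?,low[7]=3); scc=(scc[0]=0,scc[1]=1,scc[2]=4,scc[3]=2,scc[4]=2,scc[5]=5,scc[6]=?,scc[7]=3)
step 8: low=(low[0]=0,low[1]=1,low[2]=2,low[3]=4,low[4]=4,low[5]=6,low[6]=7,low[7]=3); scc=(scc[0]=0,scc[1]=1,scc[2]=4,scc[3]=2,scc[4]=2,scc[5]=5,scc[6]=6,scc[7]=3)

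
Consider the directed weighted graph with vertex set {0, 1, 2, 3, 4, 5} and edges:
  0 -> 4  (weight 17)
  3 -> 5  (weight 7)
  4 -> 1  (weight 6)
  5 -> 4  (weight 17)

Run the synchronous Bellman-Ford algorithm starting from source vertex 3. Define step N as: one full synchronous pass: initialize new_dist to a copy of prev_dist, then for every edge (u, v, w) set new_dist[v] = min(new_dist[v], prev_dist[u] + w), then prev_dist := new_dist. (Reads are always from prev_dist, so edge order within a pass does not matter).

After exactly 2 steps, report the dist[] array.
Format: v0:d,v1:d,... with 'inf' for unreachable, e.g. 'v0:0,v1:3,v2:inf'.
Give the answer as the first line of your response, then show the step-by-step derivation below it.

v0:inf,v1:inf,v2:inf,v3:0,v4:24,v5:7

step 1: dist = v0:inf,v1:inf,v2:inf,v3:0,v4:inf,v5:7
step 2: dist = v0:inf,v1:inf,v2:inf,v3:0,v4:24,v5:7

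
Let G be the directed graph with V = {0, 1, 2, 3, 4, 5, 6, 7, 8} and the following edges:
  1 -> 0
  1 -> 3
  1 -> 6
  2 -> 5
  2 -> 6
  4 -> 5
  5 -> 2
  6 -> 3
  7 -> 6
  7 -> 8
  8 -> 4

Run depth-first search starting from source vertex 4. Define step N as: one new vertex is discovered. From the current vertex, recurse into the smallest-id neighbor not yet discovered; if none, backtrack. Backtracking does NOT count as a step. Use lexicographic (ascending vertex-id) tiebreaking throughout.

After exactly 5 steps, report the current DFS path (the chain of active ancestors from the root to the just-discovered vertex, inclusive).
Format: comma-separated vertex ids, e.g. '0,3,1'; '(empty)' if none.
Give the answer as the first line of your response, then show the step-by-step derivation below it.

4,5,2,6,3

step 1: discover 4; path=4; order=4
step 2: discover 5; path=4>5; order=4,5
step 3: discover 2; path=4>5>2; order=4,5,2
step 4: discover 6; path=4>5>2>6; order=4,5,2,6
step 5: discover 3; path=4>5>2>6>3; order=4,5,2,6,3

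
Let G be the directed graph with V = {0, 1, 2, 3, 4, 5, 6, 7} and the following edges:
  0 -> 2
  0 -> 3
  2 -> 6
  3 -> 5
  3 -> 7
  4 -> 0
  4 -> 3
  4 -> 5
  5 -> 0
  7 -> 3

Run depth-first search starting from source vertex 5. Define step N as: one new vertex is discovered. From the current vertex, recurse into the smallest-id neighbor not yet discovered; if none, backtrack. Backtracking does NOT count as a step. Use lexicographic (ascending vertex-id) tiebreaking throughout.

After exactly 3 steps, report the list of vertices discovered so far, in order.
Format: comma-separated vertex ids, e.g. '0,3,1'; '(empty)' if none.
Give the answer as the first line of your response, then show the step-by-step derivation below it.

5,0,2

step 1: discover 5; path=5; order=5
step 2: discover 0; path=5>0; order=5,0
step 3: discover 2; path=5>0>2; order=5,0,2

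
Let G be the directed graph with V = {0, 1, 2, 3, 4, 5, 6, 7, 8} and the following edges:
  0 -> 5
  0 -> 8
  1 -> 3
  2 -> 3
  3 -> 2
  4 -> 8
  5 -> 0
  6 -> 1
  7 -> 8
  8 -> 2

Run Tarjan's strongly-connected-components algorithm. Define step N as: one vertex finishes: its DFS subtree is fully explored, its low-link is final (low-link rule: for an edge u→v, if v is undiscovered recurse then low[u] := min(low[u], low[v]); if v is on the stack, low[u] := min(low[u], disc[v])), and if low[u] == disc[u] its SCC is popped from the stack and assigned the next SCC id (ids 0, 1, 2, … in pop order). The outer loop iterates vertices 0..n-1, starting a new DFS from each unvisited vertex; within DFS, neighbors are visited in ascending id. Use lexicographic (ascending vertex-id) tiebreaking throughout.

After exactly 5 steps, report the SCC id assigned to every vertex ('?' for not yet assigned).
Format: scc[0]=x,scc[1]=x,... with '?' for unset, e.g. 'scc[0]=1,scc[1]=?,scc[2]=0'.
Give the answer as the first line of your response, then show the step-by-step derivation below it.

scc[0]=2,scc[1]=?,scc[2]=0,scc[3]=0,scc[4]=?,scc[5]=2,scc[6]=?,scc[7]=?,scc[8]=1

step 1: low=(low[0]=0,low[1]=?,low[2]=?,low[3]=?,low[4]=?,low[5]=0,low[6]=?,low[7]=?,low[8]=?); scc=(scc[0]=?,scc[1]=?,scc[2]=?,scc[3]=?,scc[4]=?,scc[5]=?,scc[6]=?,scc[7]=?,scc[8]=?)
step 2: low=(low[0]=0,low[1]=?,low[2]=3,low[3]=3,low[4]=?,low[5]=0,low[6]=?,low[7]=?,low[8]=2); scc=(scc[0]=?,scc[1]=?,scc[2]=?,scc[3]=?,scc[4]=?,scc[5]=?,scc[6]=?,scc[7]=?,scc[8]=?)
step 3: low=(low[0]=0,low[1]=?,low[2]=3,low[3]=3,low[4]=?,low[5]=0,low[6]=?,low[7]=?,low[8]=2); scc=(scc[0]=?,scc[1]=?,scc[2]=0,scc[3]=0,scc[4]=?,scc[5]=?,scc[6]=?,scc[7]=?,scc[8]=?)
step 4: low=(low[0]=0,low[1]=?,low[2]=3,low[3]=3,low[4]=?,low[5]=0,low[6]=?,low[7]=?,low[8]=2); scc=(scc[0]=?,scc[1]=?,scc[2]=0,scc[3]=0,scc[4]=?,scc[5]=?,scc[6]=?,scc[7]=?,scc[8]=1)
step 5: low=(low[0]=0,low[1]=?,low[2]=3,low[3]=3,low[4]=?,low[5]=0,low[6]=?,low[7]=?,low[8]=2); scc=(scc[0]=2,scc[1]=?,scc[2]=0,scc[3]=0,scc[4]=?,scc[5]=2,scc[6]=?,scc[7]=?,scc[8]=1)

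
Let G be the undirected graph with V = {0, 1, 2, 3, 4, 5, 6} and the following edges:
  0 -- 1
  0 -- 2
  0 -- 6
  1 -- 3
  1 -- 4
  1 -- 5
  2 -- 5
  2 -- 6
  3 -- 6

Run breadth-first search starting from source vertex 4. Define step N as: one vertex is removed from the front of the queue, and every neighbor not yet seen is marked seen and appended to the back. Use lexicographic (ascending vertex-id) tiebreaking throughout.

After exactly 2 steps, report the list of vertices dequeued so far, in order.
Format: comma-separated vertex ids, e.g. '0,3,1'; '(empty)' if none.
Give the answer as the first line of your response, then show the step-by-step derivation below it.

4,1

step 1: dequeue 4; queue=[1]; order=4
step 2: dequeue 1; queue=[0,3,5]; order=4,1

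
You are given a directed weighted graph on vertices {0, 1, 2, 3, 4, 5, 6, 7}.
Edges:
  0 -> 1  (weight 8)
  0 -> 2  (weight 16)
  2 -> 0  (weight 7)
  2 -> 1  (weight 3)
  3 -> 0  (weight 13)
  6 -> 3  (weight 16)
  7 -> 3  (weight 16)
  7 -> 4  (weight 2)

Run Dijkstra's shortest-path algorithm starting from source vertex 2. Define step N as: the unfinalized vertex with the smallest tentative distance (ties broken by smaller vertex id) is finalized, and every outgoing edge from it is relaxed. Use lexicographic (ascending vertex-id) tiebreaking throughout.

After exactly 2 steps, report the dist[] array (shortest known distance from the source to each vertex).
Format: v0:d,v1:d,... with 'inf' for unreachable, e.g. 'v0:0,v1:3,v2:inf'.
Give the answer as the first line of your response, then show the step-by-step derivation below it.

v0:7,v1:3,v2:0,v3:inf,v4:inf,v5:inf,v6:inf,v7:inf

step 1: dist = v0:7,v1:3,v2:0,v3:inf,v4:inf,v5:inf,v6:inf,v7:inf
step 2: dist = v0:7,v1:3,v2:0,v3:inf,v4:inf,v5:inf,v6:inf,v7:inf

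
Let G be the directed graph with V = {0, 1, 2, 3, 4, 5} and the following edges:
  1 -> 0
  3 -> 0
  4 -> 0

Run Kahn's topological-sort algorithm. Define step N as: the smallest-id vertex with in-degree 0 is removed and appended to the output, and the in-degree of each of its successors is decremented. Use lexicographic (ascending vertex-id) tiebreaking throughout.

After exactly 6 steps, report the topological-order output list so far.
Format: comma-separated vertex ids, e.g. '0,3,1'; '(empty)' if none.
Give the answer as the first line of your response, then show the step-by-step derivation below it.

1,2,3,4,0,5

step 1: output 1; order=[1]; indeg=(2,0,0,0,0,0)
step 2: output 2; order=[1,2]; indeg=(2,0,0,0,0,0)
step 3: output 3; order=[1,2,3]; indeg=(1,0,0,0,0,0)
step 4: output 4; order=[1,2,3,4]; indeg=(0,0,0,0,0,0)
step 5: output 0; order=[1,2,3,4,0]; indeg=(0,0,0,0,0,0)
step 6: output 5; order=[1,2,3,4,0,5]; indeg=(0,0,0,0,0,0)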